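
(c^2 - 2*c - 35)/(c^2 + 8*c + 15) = (c - 7)/(c + 3)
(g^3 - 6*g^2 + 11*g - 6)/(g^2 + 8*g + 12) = (g^3 - 6*g^2 + 11*g - 6)/(g^2 + 8*g + 12)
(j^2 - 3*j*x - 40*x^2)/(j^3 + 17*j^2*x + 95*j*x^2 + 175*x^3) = (j - 8*x)/(j^2 + 12*j*x + 35*x^2)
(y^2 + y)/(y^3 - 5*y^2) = (y + 1)/(y*(y - 5))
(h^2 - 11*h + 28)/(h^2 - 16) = (h - 7)/(h + 4)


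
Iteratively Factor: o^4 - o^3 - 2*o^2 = (o + 1)*(o^3 - 2*o^2) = o*(o + 1)*(o^2 - 2*o) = o*(o - 2)*(o + 1)*(o)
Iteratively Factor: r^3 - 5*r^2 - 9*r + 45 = (r - 5)*(r^2 - 9) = (r - 5)*(r - 3)*(r + 3)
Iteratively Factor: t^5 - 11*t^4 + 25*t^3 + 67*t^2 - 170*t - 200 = (t - 4)*(t^4 - 7*t^3 - 3*t^2 + 55*t + 50) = (t - 4)*(t + 1)*(t^3 - 8*t^2 + 5*t + 50) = (t - 4)*(t + 1)*(t + 2)*(t^2 - 10*t + 25) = (t - 5)*(t - 4)*(t + 1)*(t + 2)*(t - 5)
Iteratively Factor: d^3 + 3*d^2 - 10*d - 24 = (d + 4)*(d^2 - d - 6) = (d - 3)*(d + 4)*(d + 2)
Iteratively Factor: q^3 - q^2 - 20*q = (q)*(q^2 - q - 20) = q*(q - 5)*(q + 4)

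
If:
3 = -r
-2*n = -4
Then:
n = 2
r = -3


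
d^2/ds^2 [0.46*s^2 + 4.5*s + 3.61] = 0.920000000000000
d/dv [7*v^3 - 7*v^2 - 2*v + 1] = 21*v^2 - 14*v - 2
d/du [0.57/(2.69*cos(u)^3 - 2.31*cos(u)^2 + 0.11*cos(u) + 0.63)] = (4.5999*cos(u)^2 - 2.6334*cos(u) + 0.0627)*sin(u)/(2.69*cos(u)^3 - 2.31*cos(u)^2 + 0.11*cos(u) + 0.63)^2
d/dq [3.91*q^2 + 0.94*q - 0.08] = 7.82*q + 0.94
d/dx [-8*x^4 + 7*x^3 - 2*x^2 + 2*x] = -32*x^3 + 21*x^2 - 4*x + 2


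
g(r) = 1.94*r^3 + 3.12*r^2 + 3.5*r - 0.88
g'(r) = 5.82*r^2 + 6.24*r + 3.5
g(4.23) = 216.58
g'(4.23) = 134.03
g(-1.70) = -7.34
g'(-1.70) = 9.71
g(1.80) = 26.84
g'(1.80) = 33.59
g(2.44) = 54.42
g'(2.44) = 53.38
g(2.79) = 75.30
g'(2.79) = 66.21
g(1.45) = 16.67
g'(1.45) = 24.78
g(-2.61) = -23.25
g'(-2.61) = 26.86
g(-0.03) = -0.98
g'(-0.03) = 3.32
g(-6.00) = -328.60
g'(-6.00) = 175.58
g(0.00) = -0.88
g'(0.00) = 3.50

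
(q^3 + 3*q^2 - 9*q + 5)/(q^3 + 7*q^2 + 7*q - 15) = (q - 1)/(q + 3)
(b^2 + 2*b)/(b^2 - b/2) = 2*(b + 2)/(2*b - 1)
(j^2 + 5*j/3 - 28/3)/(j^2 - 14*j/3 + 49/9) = 3*(j + 4)/(3*j - 7)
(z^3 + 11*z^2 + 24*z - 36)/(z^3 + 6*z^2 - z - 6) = (z + 6)/(z + 1)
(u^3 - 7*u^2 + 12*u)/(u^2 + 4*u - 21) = u*(u - 4)/(u + 7)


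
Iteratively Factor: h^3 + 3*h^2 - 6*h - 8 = (h + 1)*(h^2 + 2*h - 8) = (h + 1)*(h + 4)*(h - 2)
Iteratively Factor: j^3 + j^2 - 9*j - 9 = (j - 3)*(j^2 + 4*j + 3) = (j - 3)*(j + 3)*(j + 1)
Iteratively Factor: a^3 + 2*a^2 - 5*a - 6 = (a + 3)*(a^2 - a - 2) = (a - 2)*(a + 3)*(a + 1)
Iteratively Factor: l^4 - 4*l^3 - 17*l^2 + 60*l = (l)*(l^3 - 4*l^2 - 17*l + 60) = l*(l - 3)*(l^2 - l - 20) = l*(l - 3)*(l + 4)*(l - 5)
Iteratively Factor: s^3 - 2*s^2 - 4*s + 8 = (s - 2)*(s^2 - 4) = (s - 2)^2*(s + 2)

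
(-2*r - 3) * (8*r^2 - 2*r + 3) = -16*r^3 - 20*r^2 - 9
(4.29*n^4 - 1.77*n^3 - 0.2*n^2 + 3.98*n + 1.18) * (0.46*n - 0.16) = 1.9734*n^5 - 1.5006*n^4 + 0.1912*n^3 + 1.8628*n^2 - 0.0940000000000001*n - 0.1888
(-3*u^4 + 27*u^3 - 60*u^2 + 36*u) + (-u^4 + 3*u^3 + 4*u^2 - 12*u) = -4*u^4 + 30*u^3 - 56*u^2 + 24*u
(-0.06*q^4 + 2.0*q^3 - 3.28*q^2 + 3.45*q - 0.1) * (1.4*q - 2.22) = -0.084*q^5 + 2.9332*q^4 - 9.032*q^3 + 12.1116*q^2 - 7.799*q + 0.222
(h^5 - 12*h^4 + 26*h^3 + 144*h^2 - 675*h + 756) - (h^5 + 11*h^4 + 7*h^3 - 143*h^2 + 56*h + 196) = -23*h^4 + 19*h^3 + 287*h^2 - 731*h + 560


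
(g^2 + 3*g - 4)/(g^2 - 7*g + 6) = (g + 4)/(g - 6)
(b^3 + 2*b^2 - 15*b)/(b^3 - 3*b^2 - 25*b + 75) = b/(b - 5)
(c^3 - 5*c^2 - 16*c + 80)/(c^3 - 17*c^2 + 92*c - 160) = (c + 4)/(c - 8)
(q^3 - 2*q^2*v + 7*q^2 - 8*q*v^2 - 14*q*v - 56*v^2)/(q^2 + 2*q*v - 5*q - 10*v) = (q^2 - 4*q*v + 7*q - 28*v)/(q - 5)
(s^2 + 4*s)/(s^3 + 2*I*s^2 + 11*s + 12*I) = s*(s + 4)/(s^3 + 2*I*s^2 + 11*s + 12*I)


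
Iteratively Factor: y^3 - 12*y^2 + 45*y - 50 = (y - 5)*(y^2 - 7*y + 10) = (y - 5)^2*(y - 2)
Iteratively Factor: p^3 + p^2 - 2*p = (p)*(p^2 + p - 2) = p*(p - 1)*(p + 2)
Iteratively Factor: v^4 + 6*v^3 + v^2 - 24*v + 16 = (v - 1)*(v^3 + 7*v^2 + 8*v - 16) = (v - 1)*(v + 4)*(v^2 + 3*v - 4) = (v - 1)*(v + 4)^2*(v - 1)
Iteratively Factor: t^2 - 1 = (t + 1)*(t - 1)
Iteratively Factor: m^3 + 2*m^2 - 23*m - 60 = (m + 4)*(m^2 - 2*m - 15) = (m - 5)*(m + 4)*(m + 3)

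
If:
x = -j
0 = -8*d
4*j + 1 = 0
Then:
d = 0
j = -1/4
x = 1/4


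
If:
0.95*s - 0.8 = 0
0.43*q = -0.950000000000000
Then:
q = -2.21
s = 0.84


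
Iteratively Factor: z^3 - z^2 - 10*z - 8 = (z + 1)*(z^2 - 2*z - 8) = (z + 1)*(z + 2)*(z - 4)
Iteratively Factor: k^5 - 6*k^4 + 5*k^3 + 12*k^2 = (k - 3)*(k^4 - 3*k^3 - 4*k^2) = k*(k - 3)*(k^3 - 3*k^2 - 4*k) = k*(k - 3)*(k + 1)*(k^2 - 4*k) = k*(k - 4)*(k - 3)*(k + 1)*(k)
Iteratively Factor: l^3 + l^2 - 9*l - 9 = (l + 1)*(l^2 - 9) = (l - 3)*(l + 1)*(l + 3)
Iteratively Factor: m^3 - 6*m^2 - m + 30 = (m + 2)*(m^2 - 8*m + 15) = (m - 3)*(m + 2)*(m - 5)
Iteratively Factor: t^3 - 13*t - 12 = (t + 3)*(t^2 - 3*t - 4) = (t - 4)*(t + 3)*(t + 1)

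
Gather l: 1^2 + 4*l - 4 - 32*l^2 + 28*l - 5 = -32*l^2 + 32*l - 8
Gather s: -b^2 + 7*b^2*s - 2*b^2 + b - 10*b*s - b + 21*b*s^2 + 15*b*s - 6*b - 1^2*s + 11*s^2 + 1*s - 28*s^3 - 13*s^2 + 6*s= -3*b^2 - 6*b - 28*s^3 + s^2*(21*b - 2) + s*(7*b^2 + 5*b + 6)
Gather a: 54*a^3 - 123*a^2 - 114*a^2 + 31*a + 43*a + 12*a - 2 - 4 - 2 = 54*a^3 - 237*a^2 + 86*a - 8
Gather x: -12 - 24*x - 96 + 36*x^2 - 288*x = 36*x^2 - 312*x - 108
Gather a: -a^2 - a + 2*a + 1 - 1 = -a^2 + a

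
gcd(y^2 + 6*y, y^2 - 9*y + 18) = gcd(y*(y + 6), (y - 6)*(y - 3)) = 1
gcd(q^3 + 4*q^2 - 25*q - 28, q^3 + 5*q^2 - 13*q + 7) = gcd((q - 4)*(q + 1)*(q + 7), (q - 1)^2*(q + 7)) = q + 7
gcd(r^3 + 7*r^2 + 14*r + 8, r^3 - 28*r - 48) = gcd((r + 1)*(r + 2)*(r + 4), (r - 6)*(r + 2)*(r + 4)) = r^2 + 6*r + 8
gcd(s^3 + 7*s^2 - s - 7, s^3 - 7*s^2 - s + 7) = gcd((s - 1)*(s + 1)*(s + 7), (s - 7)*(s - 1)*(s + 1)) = s^2 - 1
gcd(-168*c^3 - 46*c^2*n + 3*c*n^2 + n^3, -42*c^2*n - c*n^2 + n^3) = 42*c^2 + c*n - n^2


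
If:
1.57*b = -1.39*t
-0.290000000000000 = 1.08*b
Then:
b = -0.27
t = 0.30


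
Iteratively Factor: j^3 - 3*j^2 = (j - 3)*(j^2) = j*(j - 3)*(j)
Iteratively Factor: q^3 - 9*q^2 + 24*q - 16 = (q - 1)*(q^2 - 8*q + 16) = (q - 4)*(q - 1)*(q - 4)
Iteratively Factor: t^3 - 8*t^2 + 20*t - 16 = (t - 4)*(t^2 - 4*t + 4) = (t - 4)*(t - 2)*(t - 2)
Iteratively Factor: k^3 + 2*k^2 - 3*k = (k)*(k^2 + 2*k - 3) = k*(k + 3)*(k - 1)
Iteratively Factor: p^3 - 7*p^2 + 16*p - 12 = (p - 2)*(p^2 - 5*p + 6) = (p - 2)^2*(p - 3)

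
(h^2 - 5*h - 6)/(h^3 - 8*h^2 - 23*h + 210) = (h + 1)/(h^2 - 2*h - 35)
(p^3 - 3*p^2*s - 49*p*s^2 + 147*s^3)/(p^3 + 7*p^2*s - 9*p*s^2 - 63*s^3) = (p - 7*s)/(p + 3*s)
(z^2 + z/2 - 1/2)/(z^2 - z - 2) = (z - 1/2)/(z - 2)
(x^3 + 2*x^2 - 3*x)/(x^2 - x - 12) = x*(x - 1)/(x - 4)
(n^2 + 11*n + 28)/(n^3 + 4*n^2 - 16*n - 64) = (n + 7)/(n^2 - 16)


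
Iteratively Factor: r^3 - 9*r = (r - 3)*(r^2 + 3*r) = r*(r - 3)*(r + 3)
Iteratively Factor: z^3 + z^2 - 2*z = (z)*(z^2 + z - 2) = z*(z + 2)*(z - 1)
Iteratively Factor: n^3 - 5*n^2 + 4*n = (n - 4)*(n^2 - n) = (n - 4)*(n - 1)*(n)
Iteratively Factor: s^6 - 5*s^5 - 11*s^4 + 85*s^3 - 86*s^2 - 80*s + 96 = (s - 3)*(s^5 - 2*s^4 - 17*s^3 + 34*s^2 + 16*s - 32) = (s - 3)*(s + 4)*(s^4 - 6*s^3 + 7*s^2 + 6*s - 8) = (s - 3)*(s - 2)*(s + 4)*(s^3 - 4*s^2 - s + 4) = (s - 4)*(s - 3)*(s - 2)*(s + 4)*(s^2 - 1) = (s - 4)*(s - 3)*(s - 2)*(s + 1)*(s + 4)*(s - 1)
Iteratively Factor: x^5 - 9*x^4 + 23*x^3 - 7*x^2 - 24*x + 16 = (x - 4)*(x^4 - 5*x^3 + 3*x^2 + 5*x - 4) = (x - 4)*(x - 1)*(x^3 - 4*x^2 - x + 4) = (x - 4)*(x - 1)*(x + 1)*(x^2 - 5*x + 4) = (x - 4)*(x - 1)^2*(x + 1)*(x - 4)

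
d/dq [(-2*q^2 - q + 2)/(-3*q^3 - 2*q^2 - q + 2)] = 6*q^2*(-q^2 - q + 3)/(9*q^6 + 12*q^5 + 10*q^4 - 8*q^3 - 7*q^2 - 4*q + 4)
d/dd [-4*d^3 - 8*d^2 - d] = -12*d^2 - 16*d - 1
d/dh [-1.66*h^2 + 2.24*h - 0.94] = 2.24 - 3.32*h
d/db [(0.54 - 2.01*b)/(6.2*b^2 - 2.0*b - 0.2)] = (12.462*b^2 - 6.696*b + 1.482)/(38.44*b^4 - 24.8*b^3 + 1.52*b^2 + 0.8*b + 0.04)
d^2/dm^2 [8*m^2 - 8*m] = 16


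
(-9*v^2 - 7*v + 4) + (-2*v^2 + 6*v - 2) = -11*v^2 - v + 2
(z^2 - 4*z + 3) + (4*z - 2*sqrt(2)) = z^2 - 2*sqrt(2) + 3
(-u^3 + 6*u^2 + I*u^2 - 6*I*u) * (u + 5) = -u^4 + u^3 + I*u^3 + 30*u^2 - I*u^2 - 30*I*u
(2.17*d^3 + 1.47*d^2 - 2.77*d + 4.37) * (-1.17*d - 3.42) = -2.5389*d^4 - 9.1413*d^3 - 1.7865*d^2 + 4.3605*d - 14.9454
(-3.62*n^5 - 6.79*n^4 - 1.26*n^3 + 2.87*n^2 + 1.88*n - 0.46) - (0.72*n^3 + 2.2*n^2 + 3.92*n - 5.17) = -3.62*n^5 - 6.79*n^4 - 1.98*n^3 + 0.67*n^2 - 2.04*n + 4.71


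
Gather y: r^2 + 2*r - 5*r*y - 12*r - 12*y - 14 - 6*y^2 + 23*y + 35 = r^2 - 10*r - 6*y^2 + y*(11 - 5*r) + 21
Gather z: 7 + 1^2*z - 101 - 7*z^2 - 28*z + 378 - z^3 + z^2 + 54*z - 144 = -z^3 - 6*z^2 + 27*z + 140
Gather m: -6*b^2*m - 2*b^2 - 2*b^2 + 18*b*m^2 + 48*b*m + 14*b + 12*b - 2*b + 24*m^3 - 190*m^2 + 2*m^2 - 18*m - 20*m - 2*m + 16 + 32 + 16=-4*b^2 + 24*b + 24*m^3 + m^2*(18*b - 188) + m*(-6*b^2 + 48*b - 40) + 64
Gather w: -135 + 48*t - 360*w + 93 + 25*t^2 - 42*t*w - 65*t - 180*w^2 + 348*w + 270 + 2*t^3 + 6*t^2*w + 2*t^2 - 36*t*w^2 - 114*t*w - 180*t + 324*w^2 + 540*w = 2*t^3 + 27*t^2 - 197*t + w^2*(144 - 36*t) + w*(6*t^2 - 156*t + 528) + 228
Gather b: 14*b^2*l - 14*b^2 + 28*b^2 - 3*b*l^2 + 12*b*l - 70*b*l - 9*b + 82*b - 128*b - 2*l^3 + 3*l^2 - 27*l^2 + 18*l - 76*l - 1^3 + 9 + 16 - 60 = b^2*(14*l + 14) + b*(-3*l^2 - 58*l - 55) - 2*l^3 - 24*l^2 - 58*l - 36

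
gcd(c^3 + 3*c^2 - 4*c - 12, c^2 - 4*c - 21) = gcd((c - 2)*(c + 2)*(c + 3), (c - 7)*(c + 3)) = c + 3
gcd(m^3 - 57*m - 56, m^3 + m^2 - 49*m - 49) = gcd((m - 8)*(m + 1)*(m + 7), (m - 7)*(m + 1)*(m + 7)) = m^2 + 8*m + 7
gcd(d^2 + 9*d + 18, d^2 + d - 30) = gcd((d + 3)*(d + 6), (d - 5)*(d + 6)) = d + 6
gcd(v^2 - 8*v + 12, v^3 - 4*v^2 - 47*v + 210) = v - 6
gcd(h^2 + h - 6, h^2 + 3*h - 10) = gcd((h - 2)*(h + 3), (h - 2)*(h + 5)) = h - 2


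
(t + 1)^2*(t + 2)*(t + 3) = t^4 + 7*t^3 + 17*t^2 + 17*t + 6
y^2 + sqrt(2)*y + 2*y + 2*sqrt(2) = (y + 2)*(y + sqrt(2))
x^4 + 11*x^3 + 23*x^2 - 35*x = x*(x - 1)*(x + 5)*(x + 7)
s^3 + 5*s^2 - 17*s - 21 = (s - 3)*(s + 1)*(s + 7)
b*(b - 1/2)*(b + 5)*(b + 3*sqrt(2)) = b^4 + 3*sqrt(2)*b^3 + 9*b^3/2 - 5*b^2/2 + 27*sqrt(2)*b^2/2 - 15*sqrt(2)*b/2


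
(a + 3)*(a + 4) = a^2 + 7*a + 12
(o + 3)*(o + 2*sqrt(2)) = o^2 + 2*sqrt(2)*o + 3*o + 6*sqrt(2)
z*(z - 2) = z^2 - 2*z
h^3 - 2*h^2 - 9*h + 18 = (h - 3)*(h - 2)*(h + 3)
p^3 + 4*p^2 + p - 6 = (p - 1)*(p + 2)*(p + 3)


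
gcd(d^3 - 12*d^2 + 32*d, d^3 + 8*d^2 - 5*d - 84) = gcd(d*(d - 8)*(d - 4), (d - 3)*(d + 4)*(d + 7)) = 1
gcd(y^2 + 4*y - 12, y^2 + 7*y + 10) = 1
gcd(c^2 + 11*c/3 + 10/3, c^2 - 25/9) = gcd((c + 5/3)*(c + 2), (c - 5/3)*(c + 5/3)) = c + 5/3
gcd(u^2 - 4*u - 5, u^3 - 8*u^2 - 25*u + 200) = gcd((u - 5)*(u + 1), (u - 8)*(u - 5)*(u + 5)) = u - 5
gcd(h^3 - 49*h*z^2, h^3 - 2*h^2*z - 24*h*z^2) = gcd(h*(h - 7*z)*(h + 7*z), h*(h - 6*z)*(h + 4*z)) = h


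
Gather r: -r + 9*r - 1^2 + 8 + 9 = 8*r + 16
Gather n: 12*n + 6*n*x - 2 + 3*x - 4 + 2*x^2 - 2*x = n*(6*x + 12) + 2*x^2 + x - 6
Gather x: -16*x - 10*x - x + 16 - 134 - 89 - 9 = -27*x - 216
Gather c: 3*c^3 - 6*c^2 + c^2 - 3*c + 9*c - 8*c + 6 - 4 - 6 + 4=3*c^3 - 5*c^2 - 2*c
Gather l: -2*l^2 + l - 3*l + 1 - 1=-2*l^2 - 2*l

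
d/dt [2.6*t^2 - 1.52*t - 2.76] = 5.2*t - 1.52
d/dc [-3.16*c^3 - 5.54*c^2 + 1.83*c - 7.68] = -9.48*c^2 - 11.08*c + 1.83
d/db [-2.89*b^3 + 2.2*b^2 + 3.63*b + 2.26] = -8.67*b^2 + 4.4*b + 3.63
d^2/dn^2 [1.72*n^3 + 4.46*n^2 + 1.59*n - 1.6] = 10.32*n + 8.92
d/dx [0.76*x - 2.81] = 0.760000000000000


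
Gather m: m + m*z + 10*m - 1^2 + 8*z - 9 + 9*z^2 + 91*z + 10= m*(z + 11) + 9*z^2 + 99*z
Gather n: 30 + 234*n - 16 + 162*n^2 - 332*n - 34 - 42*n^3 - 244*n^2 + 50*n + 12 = -42*n^3 - 82*n^2 - 48*n - 8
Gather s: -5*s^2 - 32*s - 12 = -5*s^2 - 32*s - 12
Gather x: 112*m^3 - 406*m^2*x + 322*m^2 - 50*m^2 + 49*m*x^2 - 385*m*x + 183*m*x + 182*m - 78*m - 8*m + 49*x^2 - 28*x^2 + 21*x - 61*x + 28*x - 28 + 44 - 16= 112*m^3 + 272*m^2 + 96*m + x^2*(49*m + 21) + x*(-406*m^2 - 202*m - 12)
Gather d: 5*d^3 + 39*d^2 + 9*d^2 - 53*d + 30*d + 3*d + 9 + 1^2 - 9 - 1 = 5*d^3 + 48*d^2 - 20*d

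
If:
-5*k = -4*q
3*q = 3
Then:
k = 4/5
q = 1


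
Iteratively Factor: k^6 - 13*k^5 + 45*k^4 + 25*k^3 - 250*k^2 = (k)*(k^5 - 13*k^4 + 45*k^3 + 25*k^2 - 250*k) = k*(k - 5)*(k^4 - 8*k^3 + 5*k^2 + 50*k) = k*(k - 5)^2*(k^3 - 3*k^2 - 10*k) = k^2*(k - 5)^2*(k^2 - 3*k - 10) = k^2*(k - 5)^2*(k + 2)*(k - 5)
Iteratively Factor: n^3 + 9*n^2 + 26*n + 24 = (n + 3)*(n^2 + 6*n + 8) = (n + 3)*(n + 4)*(n + 2)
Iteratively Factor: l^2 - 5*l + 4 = (l - 4)*(l - 1)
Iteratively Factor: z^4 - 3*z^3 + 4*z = (z - 2)*(z^3 - z^2 - 2*z) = z*(z - 2)*(z^2 - z - 2) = z*(z - 2)*(z + 1)*(z - 2)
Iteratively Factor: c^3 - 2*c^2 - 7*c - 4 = (c + 1)*(c^2 - 3*c - 4) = (c + 1)^2*(c - 4)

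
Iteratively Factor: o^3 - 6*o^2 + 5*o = (o - 1)*(o^2 - 5*o) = o*(o - 1)*(o - 5)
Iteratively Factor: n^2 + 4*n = (n)*(n + 4)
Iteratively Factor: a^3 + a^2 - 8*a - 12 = (a + 2)*(a^2 - a - 6) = (a - 3)*(a + 2)*(a + 2)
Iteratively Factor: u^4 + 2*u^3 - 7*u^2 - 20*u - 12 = (u + 1)*(u^3 + u^2 - 8*u - 12) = (u - 3)*(u + 1)*(u^2 + 4*u + 4) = (u - 3)*(u + 1)*(u + 2)*(u + 2)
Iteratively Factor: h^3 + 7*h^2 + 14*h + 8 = (h + 1)*(h^2 + 6*h + 8) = (h + 1)*(h + 2)*(h + 4)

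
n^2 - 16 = (n - 4)*(n + 4)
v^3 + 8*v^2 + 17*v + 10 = (v + 1)*(v + 2)*(v + 5)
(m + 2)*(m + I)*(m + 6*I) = m^3 + 2*m^2 + 7*I*m^2 - 6*m + 14*I*m - 12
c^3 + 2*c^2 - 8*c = c*(c - 2)*(c + 4)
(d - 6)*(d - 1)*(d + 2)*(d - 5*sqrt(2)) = d^4 - 5*sqrt(2)*d^3 - 5*d^3 - 8*d^2 + 25*sqrt(2)*d^2 + 12*d + 40*sqrt(2)*d - 60*sqrt(2)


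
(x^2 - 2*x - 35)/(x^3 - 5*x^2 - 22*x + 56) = (x + 5)/(x^2 + 2*x - 8)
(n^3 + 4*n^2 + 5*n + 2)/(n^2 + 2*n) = n + 2 + 1/n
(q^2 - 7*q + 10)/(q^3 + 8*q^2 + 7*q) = (q^2 - 7*q + 10)/(q*(q^2 + 8*q + 7))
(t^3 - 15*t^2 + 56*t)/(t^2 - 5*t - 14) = t*(t - 8)/(t + 2)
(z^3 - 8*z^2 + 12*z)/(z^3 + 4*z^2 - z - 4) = z*(z^2 - 8*z + 12)/(z^3 + 4*z^2 - z - 4)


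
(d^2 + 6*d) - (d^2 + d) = 5*d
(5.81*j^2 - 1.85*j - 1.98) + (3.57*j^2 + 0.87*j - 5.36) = 9.38*j^2 - 0.98*j - 7.34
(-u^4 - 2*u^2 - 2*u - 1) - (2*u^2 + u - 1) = -u^4 - 4*u^2 - 3*u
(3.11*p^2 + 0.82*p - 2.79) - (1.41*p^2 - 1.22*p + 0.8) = 1.7*p^2 + 2.04*p - 3.59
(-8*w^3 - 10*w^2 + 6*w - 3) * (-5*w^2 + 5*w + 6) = 40*w^5 + 10*w^4 - 128*w^3 - 15*w^2 + 21*w - 18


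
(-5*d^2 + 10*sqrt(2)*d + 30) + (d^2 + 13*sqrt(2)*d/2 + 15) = -4*d^2 + 33*sqrt(2)*d/2 + 45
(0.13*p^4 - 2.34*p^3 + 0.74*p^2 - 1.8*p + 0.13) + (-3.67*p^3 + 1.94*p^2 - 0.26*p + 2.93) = 0.13*p^4 - 6.01*p^3 + 2.68*p^2 - 2.06*p + 3.06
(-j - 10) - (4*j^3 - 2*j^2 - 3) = -4*j^3 + 2*j^2 - j - 7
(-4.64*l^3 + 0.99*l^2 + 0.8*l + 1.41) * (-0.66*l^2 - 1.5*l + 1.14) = 3.0624*l^5 + 6.3066*l^4 - 7.3026*l^3 - 1.002*l^2 - 1.203*l + 1.6074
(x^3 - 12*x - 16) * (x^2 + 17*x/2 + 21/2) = x^5 + 17*x^4/2 - 3*x^3/2 - 118*x^2 - 262*x - 168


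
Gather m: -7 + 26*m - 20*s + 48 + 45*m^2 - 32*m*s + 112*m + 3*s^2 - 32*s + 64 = 45*m^2 + m*(138 - 32*s) + 3*s^2 - 52*s + 105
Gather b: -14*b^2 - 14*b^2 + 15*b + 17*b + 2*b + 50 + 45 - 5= -28*b^2 + 34*b + 90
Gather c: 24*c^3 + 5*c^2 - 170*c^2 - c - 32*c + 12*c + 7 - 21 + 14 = 24*c^3 - 165*c^2 - 21*c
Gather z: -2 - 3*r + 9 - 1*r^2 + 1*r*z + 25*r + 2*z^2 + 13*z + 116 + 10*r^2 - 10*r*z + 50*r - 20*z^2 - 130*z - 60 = 9*r^2 + 72*r - 18*z^2 + z*(-9*r - 117) + 63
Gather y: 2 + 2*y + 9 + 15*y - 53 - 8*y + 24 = 9*y - 18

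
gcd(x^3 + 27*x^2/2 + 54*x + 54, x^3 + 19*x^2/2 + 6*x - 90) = x^2 + 12*x + 36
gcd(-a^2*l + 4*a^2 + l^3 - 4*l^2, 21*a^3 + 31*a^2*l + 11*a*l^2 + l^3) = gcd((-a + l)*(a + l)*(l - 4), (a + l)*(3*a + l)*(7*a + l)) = a + l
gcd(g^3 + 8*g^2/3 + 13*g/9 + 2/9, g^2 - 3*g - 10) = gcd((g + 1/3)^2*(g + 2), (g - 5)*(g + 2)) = g + 2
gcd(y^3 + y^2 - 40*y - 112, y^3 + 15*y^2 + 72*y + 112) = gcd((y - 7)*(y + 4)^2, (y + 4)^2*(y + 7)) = y^2 + 8*y + 16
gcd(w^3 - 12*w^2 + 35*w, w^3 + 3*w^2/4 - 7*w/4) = w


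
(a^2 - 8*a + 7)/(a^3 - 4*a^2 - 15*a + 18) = (a - 7)/(a^2 - 3*a - 18)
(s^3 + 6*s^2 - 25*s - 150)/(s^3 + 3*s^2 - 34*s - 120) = (s^2 + s - 30)/(s^2 - 2*s - 24)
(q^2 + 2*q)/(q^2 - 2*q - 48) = q*(q + 2)/(q^2 - 2*q - 48)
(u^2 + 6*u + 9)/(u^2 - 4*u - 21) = (u + 3)/(u - 7)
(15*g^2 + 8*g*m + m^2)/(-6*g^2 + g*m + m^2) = (-5*g - m)/(2*g - m)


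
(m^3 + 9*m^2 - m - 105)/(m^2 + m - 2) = (m^3 + 9*m^2 - m - 105)/(m^2 + m - 2)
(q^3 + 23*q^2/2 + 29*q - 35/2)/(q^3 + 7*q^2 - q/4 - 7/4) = 2*(q + 5)/(2*q + 1)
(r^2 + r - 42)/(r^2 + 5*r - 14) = (r - 6)/(r - 2)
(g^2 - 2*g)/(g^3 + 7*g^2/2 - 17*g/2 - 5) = 2*g/(2*g^2 + 11*g + 5)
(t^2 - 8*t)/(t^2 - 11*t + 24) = t/(t - 3)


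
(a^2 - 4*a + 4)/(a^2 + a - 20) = (a^2 - 4*a + 4)/(a^2 + a - 20)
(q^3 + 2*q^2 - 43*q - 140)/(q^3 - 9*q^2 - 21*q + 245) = (q + 4)/(q - 7)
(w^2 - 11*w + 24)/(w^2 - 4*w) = (w^2 - 11*w + 24)/(w*(w - 4))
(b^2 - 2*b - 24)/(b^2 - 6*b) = (b + 4)/b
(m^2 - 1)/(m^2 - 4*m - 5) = (m - 1)/(m - 5)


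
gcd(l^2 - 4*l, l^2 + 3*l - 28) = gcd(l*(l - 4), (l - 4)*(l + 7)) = l - 4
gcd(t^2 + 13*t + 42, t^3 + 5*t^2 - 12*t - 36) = t + 6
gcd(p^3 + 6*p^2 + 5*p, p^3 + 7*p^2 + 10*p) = p^2 + 5*p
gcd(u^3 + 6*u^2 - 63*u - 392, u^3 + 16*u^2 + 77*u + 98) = u^2 + 14*u + 49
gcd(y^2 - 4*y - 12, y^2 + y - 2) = y + 2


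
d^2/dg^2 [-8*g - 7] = 0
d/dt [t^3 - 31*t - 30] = 3*t^2 - 31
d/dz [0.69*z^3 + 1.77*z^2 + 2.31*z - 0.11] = 2.07*z^2 + 3.54*z + 2.31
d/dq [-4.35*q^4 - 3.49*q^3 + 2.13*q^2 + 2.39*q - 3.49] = -17.4*q^3 - 10.47*q^2 + 4.26*q + 2.39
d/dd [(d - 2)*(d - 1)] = 2*d - 3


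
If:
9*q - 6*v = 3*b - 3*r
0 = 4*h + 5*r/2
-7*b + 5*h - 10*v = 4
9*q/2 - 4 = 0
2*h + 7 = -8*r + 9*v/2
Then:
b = 2236/297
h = 740/297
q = 8/9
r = -1184/297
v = -146/33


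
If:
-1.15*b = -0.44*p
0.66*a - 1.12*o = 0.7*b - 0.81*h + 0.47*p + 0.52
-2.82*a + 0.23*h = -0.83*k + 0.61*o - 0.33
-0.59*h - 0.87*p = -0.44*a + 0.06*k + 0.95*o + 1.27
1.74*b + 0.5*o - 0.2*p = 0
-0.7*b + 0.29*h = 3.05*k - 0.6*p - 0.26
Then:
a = 0.85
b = 1.43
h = -1.46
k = 0.35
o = -3.47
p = 3.73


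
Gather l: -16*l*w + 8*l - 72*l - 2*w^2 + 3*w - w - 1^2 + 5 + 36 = l*(-16*w - 64) - 2*w^2 + 2*w + 40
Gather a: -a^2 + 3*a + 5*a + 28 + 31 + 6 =-a^2 + 8*a + 65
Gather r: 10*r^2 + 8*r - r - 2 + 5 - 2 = 10*r^2 + 7*r + 1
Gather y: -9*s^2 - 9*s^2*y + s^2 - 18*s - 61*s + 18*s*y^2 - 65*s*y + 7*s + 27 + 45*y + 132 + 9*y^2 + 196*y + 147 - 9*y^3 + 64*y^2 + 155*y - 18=-8*s^2 - 72*s - 9*y^3 + y^2*(18*s + 73) + y*(-9*s^2 - 65*s + 396) + 288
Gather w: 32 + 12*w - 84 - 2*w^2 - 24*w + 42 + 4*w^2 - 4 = 2*w^2 - 12*w - 14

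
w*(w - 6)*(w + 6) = w^3 - 36*w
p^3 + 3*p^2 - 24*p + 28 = (p - 2)^2*(p + 7)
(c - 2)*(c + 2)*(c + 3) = c^3 + 3*c^2 - 4*c - 12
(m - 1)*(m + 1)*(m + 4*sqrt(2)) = m^3 + 4*sqrt(2)*m^2 - m - 4*sqrt(2)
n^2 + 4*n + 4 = (n + 2)^2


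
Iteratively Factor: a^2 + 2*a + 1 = (a + 1)*(a + 1)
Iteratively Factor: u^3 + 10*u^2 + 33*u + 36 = (u + 3)*(u^2 + 7*u + 12) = (u + 3)*(u + 4)*(u + 3)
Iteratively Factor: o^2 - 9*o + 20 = (o - 5)*(o - 4)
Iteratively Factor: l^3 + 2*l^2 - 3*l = (l + 3)*(l^2 - l) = l*(l + 3)*(l - 1)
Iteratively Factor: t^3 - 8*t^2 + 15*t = (t - 5)*(t^2 - 3*t) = t*(t - 5)*(t - 3)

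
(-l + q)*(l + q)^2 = -l^3 - l^2*q + l*q^2 + q^3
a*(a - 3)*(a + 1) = a^3 - 2*a^2 - 3*a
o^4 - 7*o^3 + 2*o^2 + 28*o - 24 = (o - 6)*(o - 2)*(o - 1)*(o + 2)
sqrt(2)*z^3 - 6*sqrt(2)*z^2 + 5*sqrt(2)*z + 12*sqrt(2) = (z - 4)*(z - 3)*(sqrt(2)*z + sqrt(2))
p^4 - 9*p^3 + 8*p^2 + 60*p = p*(p - 6)*(p - 5)*(p + 2)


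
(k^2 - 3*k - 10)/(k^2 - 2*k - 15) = (k + 2)/(k + 3)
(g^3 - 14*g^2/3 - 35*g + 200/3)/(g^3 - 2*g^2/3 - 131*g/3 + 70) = (g^2 - 3*g - 40)/(g^2 + g - 42)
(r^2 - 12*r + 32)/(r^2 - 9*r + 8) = (r - 4)/(r - 1)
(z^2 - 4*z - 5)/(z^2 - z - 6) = (-z^2 + 4*z + 5)/(-z^2 + z + 6)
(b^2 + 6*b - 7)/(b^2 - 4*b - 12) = (-b^2 - 6*b + 7)/(-b^2 + 4*b + 12)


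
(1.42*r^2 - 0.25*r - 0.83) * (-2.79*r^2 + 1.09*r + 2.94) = -3.9618*r^4 + 2.2453*r^3 + 6.218*r^2 - 1.6397*r - 2.4402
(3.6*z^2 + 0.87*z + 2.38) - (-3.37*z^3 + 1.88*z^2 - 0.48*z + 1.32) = 3.37*z^3 + 1.72*z^2 + 1.35*z + 1.06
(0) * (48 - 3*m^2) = 0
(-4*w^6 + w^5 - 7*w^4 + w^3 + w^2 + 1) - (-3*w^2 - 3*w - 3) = -4*w^6 + w^5 - 7*w^4 + w^3 + 4*w^2 + 3*w + 4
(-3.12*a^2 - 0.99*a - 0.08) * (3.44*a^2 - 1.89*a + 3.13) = -10.7328*a^4 + 2.4912*a^3 - 8.1697*a^2 - 2.9475*a - 0.2504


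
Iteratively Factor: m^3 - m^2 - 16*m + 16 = (m - 4)*(m^2 + 3*m - 4) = (m - 4)*(m + 4)*(m - 1)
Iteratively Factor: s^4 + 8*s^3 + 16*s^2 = (s)*(s^3 + 8*s^2 + 16*s) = s*(s + 4)*(s^2 + 4*s) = s*(s + 4)^2*(s)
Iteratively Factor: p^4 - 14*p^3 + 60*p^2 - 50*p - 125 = (p - 5)*(p^3 - 9*p^2 + 15*p + 25) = (p - 5)^2*(p^2 - 4*p - 5) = (p - 5)^2*(p + 1)*(p - 5)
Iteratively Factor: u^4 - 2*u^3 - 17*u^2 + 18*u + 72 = (u + 2)*(u^3 - 4*u^2 - 9*u + 36) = (u - 3)*(u + 2)*(u^2 - u - 12) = (u - 3)*(u + 2)*(u + 3)*(u - 4)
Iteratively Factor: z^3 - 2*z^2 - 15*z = (z + 3)*(z^2 - 5*z) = (z - 5)*(z + 3)*(z)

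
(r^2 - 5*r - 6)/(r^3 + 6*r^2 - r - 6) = (r - 6)/(r^2 + 5*r - 6)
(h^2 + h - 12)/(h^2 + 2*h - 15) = (h + 4)/(h + 5)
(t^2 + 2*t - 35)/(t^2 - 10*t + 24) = (t^2 + 2*t - 35)/(t^2 - 10*t + 24)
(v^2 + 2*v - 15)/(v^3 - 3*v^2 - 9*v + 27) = (v + 5)/(v^2 - 9)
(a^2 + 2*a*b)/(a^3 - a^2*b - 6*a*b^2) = 1/(a - 3*b)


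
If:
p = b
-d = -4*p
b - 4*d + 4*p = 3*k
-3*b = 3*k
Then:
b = 0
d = 0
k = 0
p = 0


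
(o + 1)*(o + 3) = o^2 + 4*o + 3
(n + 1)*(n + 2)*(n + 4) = n^3 + 7*n^2 + 14*n + 8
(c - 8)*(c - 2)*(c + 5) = c^3 - 5*c^2 - 34*c + 80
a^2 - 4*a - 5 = (a - 5)*(a + 1)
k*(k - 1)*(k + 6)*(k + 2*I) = k^4 + 5*k^3 + 2*I*k^3 - 6*k^2 + 10*I*k^2 - 12*I*k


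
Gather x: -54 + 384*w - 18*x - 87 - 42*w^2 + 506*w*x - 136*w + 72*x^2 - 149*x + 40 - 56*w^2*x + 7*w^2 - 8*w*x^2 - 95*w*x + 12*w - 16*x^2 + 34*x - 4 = -35*w^2 + 260*w + x^2*(56 - 8*w) + x*(-56*w^2 + 411*w - 133) - 105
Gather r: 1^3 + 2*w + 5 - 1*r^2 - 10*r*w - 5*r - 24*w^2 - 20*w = -r^2 + r*(-10*w - 5) - 24*w^2 - 18*w + 6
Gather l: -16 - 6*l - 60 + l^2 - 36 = l^2 - 6*l - 112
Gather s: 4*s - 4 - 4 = 4*s - 8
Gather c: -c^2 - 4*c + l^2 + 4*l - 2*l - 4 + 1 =-c^2 - 4*c + l^2 + 2*l - 3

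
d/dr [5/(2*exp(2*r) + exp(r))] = 5*(-4*exp(r) - 1)*exp(-r)/(2*exp(r) + 1)^2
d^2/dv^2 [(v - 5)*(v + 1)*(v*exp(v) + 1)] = v^3*exp(v) + 2*v^2*exp(v) - 15*v*exp(v) - 18*exp(v) + 2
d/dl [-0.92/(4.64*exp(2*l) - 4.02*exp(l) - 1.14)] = (8.5376*exp(l) - 3.6984)*exp(l)/(-4.64*exp(2*l) + 4.02*exp(l) + 1.14)^2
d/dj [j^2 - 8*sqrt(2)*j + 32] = 2*j - 8*sqrt(2)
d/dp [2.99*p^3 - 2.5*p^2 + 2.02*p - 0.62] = 8.97*p^2 - 5.0*p + 2.02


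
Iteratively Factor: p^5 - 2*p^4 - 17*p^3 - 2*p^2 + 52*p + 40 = (p - 2)*(p^4 - 17*p^2 - 36*p - 20) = (p - 5)*(p - 2)*(p^3 + 5*p^2 + 8*p + 4) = (p - 5)*(p - 2)*(p + 2)*(p^2 + 3*p + 2) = (p - 5)*(p - 2)*(p + 2)^2*(p + 1)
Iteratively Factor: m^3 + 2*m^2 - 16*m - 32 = (m - 4)*(m^2 + 6*m + 8) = (m - 4)*(m + 4)*(m + 2)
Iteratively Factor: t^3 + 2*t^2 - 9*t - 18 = (t + 2)*(t^2 - 9) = (t + 2)*(t + 3)*(t - 3)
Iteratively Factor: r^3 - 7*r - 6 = (r + 1)*(r^2 - r - 6) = (r - 3)*(r + 1)*(r + 2)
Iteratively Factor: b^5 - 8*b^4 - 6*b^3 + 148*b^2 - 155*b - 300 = (b - 5)*(b^4 - 3*b^3 - 21*b^2 + 43*b + 60) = (b - 5)^2*(b^3 + 2*b^2 - 11*b - 12) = (b - 5)^2*(b - 3)*(b^2 + 5*b + 4) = (b - 5)^2*(b - 3)*(b + 4)*(b + 1)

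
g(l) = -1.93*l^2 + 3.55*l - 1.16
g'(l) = 3.55 - 3.86*l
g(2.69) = -5.58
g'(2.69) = -6.83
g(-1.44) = -10.27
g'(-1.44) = 9.11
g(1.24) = 0.27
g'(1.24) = -1.24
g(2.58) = -4.85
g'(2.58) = -6.41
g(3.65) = -13.91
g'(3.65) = -10.54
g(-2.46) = -21.57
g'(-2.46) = 13.05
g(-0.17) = -1.82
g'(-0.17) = 4.21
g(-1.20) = -8.20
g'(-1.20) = 8.18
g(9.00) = -125.54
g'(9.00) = -31.19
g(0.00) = -1.16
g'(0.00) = 3.55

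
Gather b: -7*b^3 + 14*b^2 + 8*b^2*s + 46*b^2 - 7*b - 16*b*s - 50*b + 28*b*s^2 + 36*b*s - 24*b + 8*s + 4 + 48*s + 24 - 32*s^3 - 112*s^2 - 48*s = -7*b^3 + b^2*(8*s + 60) + b*(28*s^2 + 20*s - 81) - 32*s^3 - 112*s^2 + 8*s + 28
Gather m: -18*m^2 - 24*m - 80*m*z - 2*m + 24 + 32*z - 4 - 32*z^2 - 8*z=-18*m^2 + m*(-80*z - 26) - 32*z^2 + 24*z + 20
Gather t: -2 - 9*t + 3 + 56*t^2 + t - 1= 56*t^2 - 8*t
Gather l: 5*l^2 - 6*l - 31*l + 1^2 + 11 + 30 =5*l^2 - 37*l + 42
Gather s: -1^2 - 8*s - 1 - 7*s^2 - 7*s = -7*s^2 - 15*s - 2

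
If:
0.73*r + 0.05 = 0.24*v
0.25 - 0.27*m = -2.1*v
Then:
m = 7.77777777777778*v + 0.925925925925926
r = 0.328767123287671*v - 0.0684931506849315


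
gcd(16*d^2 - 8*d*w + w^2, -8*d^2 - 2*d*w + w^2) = -4*d + w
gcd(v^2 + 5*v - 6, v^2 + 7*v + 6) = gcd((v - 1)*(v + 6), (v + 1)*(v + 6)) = v + 6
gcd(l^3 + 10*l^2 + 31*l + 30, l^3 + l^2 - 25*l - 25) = l + 5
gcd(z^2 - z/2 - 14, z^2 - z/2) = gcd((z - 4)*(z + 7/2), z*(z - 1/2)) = 1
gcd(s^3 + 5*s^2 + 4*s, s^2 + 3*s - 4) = s + 4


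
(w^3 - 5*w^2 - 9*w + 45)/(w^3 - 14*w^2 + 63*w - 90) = (w + 3)/(w - 6)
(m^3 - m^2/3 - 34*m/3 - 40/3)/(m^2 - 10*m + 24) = (3*m^2 + 11*m + 10)/(3*(m - 6))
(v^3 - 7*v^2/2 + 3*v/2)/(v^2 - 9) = v*(2*v - 1)/(2*(v + 3))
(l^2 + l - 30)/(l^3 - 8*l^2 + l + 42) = (l^2 + l - 30)/(l^3 - 8*l^2 + l + 42)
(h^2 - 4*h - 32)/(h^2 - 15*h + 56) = (h + 4)/(h - 7)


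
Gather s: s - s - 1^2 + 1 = 0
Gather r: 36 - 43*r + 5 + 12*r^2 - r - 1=12*r^2 - 44*r + 40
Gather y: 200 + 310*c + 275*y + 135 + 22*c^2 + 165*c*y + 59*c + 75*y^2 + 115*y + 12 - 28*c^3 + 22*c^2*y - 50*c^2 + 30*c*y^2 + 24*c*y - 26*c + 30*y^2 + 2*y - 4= -28*c^3 - 28*c^2 + 343*c + y^2*(30*c + 105) + y*(22*c^2 + 189*c + 392) + 343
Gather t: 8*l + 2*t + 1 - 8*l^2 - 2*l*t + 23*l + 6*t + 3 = -8*l^2 + 31*l + t*(8 - 2*l) + 4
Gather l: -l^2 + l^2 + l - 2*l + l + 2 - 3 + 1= 0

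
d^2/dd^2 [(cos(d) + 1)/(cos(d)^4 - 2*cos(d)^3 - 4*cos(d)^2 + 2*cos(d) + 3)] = (-12 - 3/tan(d)^6 + 58/sin(d)^2 - 30*cos(d)/sin(d)^4 - 69/sin(d)^4 - 33*cos(d)^5/sin(d)^6 + 33*cos(d)/sin(d)^6 + 3/sin(d)^6)/(cos(d) - 3)^3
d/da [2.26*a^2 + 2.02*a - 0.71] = 4.52*a + 2.02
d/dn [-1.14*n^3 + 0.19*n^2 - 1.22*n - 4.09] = -3.42*n^2 + 0.38*n - 1.22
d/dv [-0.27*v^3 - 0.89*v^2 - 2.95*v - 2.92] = -0.81*v^2 - 1.78*v - 2.95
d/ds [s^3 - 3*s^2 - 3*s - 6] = 3*s^2 - 6*s - 3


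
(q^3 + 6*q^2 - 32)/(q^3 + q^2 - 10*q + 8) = (q + 4)/(q - 1)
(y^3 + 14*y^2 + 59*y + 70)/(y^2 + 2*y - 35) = (y^2 + 7*y + 10)/(y - 5)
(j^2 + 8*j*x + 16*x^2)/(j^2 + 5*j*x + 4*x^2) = (j + 4*x)/(j + x)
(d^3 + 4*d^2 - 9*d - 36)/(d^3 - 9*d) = (d + 4)/d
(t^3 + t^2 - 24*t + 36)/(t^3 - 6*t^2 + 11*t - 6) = (t + 6)/(t - 1)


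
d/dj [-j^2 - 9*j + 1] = -2*j - 9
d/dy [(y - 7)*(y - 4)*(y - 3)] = 3*y^2 - 28*y + 61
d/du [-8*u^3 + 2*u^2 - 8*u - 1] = -24*u^2 + 4*u - 8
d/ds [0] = 0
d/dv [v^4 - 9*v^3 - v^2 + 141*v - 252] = 4*v^3 - 27*v^2 - 2*v + 141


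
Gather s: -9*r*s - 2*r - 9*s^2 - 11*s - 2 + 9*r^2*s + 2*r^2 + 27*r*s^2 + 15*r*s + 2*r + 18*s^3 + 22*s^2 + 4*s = 2*r^2 + 18*s^3 + s^2*(27*r + 13) + s*(9*r^2 + 6*r - 7) - 2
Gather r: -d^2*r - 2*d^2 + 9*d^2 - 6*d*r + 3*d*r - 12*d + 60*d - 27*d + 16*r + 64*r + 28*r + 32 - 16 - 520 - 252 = 7*d^2 + 21*d + r*(-d^2 - 3*d + 108) - 756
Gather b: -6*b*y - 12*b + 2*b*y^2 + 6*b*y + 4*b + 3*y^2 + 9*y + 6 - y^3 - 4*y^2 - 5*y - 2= b*(2*y^2 - 8) - y^3 - y^2 + 4*y + 4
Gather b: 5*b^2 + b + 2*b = 5*b^2 + 3*b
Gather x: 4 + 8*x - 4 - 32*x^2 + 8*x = -32*x^2 + 16*x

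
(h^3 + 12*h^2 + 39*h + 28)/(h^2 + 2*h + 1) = (h^2 + 11*h + 28)/(h + 1)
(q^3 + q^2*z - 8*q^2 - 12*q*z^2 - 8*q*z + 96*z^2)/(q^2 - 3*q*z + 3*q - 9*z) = (q^2 + 4*q*z - 8*q - 32*z)/(q + 3)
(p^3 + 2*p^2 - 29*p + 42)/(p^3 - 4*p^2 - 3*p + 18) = (p^2 + 5*p - 14)/(p^2 - p - 6)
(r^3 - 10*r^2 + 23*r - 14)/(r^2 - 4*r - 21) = (r^2 - 3*r + 2)/(r + 3)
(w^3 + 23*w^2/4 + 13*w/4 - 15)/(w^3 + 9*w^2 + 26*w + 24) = (w - 5/4)/(w + 2)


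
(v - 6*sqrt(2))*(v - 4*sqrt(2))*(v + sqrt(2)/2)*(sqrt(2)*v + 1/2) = sqrt(2)*v^4 - 37*v^3/2 + 133*sqrt(2)*v^2/4 + 67*v + 12*sqrt(2)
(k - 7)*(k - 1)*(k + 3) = k^3 - 5*k^2 - 17*k + 21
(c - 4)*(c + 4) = c^2 - 16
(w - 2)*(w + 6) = w^2 + 4*w - 12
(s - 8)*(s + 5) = s^2 - 3*s - 40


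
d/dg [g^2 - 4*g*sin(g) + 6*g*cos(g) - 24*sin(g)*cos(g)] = -6*g*sin(g) - 4*g*cos(g) + 2*g - 4*sin(g) + 6*cos(g) - 24*cos(2*g)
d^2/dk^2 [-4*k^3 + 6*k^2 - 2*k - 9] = 12 - 24*k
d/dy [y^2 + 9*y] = 2*y + 9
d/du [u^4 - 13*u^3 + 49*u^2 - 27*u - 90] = 4*u^3 - 39*u^2 + 98*u - 27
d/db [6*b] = 6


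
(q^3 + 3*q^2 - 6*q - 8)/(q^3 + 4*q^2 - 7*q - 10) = (q + 4)/(q + 5)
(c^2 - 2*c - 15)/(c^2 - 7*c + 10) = (c + 3)/(c - 2)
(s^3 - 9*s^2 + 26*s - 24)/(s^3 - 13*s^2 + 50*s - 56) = (s - 3)/(s - 7)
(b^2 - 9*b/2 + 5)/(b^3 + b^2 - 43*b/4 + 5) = 2*(b - 2)/(2*b^2 + 7*b - 4)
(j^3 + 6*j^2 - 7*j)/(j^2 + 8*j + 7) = j*(j - 1)/(j + 1)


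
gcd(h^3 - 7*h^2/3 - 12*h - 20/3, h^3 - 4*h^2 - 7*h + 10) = h^2 - 3*h - 10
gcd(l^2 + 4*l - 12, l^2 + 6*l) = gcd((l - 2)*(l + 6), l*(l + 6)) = l + 6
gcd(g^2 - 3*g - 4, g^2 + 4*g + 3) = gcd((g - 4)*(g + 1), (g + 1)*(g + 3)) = g + 1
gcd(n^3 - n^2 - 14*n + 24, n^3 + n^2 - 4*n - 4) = n - 2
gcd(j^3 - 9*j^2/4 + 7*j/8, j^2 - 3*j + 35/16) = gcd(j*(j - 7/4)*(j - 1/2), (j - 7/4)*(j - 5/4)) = j - 7/4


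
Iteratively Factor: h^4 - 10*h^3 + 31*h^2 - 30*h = (h - 5)*(h^3 - 5*h^2 + 6*h) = (h - 5)*(h - 3)*(h^2 - 2*h) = (h - 5)*(h - 3)*(h - 2)*(h)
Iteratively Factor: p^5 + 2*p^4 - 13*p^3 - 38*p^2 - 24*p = (p - 4)*(p^4 + 6*p^3 + 11*p^2 + 6*p) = p*(p - 4)*(p^3 + 6*p^2 + 11*p + 6) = p*(p - 4)*(p + 1)*(p^2 + 5*p + 6) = p*(p - 4)*(p + 1)*(p + 3)*(p + 2)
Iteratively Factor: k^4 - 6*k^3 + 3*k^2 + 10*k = (k - 5)*(k^3 - k^2 - 2*k) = (k - 5)*(k - 2)*(k^2 + k) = (k - 5)*(k - 2)*(k + 1)*(k)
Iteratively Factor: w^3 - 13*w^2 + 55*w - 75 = (w - 5)*(w^2 - 8*w + 15) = (w - 5)^2*(w - 3)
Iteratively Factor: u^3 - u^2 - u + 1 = (u - 1)*(u^2 - 1) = (u - 1)*(u + 1)*(u - 1)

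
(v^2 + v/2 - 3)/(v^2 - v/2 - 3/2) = (v + 2)/(v + 1)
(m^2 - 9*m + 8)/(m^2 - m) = (m - 8)/m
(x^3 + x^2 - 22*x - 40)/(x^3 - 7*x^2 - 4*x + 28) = (x^2 - x - 20)/(x^2 - 9*x + 14)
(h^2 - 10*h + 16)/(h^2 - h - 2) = (h - 8)/(h + 1)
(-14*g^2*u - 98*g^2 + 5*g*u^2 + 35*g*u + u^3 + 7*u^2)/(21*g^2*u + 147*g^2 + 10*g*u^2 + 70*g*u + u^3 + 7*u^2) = (-2*g + u)/(3*g + u)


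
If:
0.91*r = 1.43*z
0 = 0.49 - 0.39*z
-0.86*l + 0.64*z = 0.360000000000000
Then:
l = 0.52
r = 1.97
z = 1.26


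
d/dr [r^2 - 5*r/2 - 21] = 2*r - 5/2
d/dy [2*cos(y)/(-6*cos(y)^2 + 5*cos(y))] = -12*sin(y)/(6*cos(y) - 5)^2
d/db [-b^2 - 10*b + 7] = -2*b - 10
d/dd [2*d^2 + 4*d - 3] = 4*d + 4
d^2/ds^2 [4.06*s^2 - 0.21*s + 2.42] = 8.12000000000000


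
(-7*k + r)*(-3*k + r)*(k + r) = 21*k^3 + 11*k^2*r - 9*k*r^2 + r^3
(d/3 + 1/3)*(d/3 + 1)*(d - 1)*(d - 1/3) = d^4/9 + 8*d^3/27 - 2*d^2/9 - 8*d/27 + 1/9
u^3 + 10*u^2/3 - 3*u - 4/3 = (u - 1)*(u + 1/3)*(u + 4)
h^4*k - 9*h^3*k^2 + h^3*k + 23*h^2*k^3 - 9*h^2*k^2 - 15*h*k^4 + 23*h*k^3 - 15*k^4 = (h - 5*k)*(h - 3*k)*(h - k)*(h*k + k)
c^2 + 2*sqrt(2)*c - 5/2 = (c - sqrt(2)/2)*(c + 5*sqrt(2)/2)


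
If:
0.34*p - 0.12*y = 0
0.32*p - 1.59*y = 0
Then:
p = 0.00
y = 0.00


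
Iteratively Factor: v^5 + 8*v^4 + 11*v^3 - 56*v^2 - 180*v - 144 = (v + 4)*(v^4 + 4*v^3 - 5*v^2 - 36*v - 36) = (v + 3)*(v + 4)*(v^3 + v^2 - 8*v - 12) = (v - 3)*(v + 3)*(v + 4)*(v^2 + 4*v + 4) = (v - 3)*(v + 2)*(v + 3)*(v + 4)*(v + 2)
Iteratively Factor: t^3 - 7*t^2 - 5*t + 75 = (t - 5)*(t^2 - 2*t - 15) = (t - 5)*(t + 3)*(t - 5)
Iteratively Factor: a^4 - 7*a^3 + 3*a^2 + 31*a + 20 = (a - 4)*(a^3 - 3*a^2 - 9*a - 5) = (a - 4)*(a + 1)*(a^2 - 4*a - 5) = (a - 5)*(a - 4)*(a + 1)*(a + 1)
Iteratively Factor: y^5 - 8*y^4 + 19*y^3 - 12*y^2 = (y)*(y^4 - 8*y^3 + 19*y^2 - 12*y) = y*(y - 3)*(y^3 - 5*y^2 + 4*y) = y*(y - 4)*(y - 3)*(y^2 - y) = y^2*(y - 4)*(y - 3)*(y - 1)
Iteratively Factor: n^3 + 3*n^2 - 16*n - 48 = (n - 4)*(n^2 + 7*n + 12) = (n - 4)*(n + 3)*(n + 4)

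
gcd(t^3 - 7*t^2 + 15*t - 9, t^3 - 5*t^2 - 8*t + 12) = t - 1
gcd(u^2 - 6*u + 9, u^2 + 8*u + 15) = 1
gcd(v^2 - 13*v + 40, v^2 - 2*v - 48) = v - 8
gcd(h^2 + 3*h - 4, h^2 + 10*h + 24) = h + 4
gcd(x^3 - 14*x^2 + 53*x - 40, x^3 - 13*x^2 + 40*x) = x^2 - 13*x + 40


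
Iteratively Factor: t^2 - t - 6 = (t + 2)*(t - 3)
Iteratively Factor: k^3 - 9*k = (k - 3)*(k^2 + 3*k) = (k - 3)*(k + 3)*(k)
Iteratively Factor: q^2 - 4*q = (q)*(q - 4)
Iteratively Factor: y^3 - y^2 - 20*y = (y)*(y^2 - y - 20) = y*(y + 4)*(y - 5)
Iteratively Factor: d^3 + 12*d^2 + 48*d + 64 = (d + 4)*(d^2 + 8*d + 16) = (d + 4)^2*(d + 4)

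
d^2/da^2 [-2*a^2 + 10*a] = -4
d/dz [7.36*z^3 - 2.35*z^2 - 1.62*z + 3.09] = 22.08*z^2 - 4.7*z - 1.62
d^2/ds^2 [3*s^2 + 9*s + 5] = 6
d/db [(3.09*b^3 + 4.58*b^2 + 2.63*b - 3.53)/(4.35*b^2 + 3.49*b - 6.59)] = (13.4415*b^4 + 21.5682*b^3 - 56.5456*b^2 - 29.6534*b - 5.012)/(18.9225*b^4 + 30.363*b^3 - 45.1529*b^2 - 45.9982*b + 43.4281)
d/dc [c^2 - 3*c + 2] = 2*c - 3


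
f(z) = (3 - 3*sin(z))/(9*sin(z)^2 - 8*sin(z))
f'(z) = (3 - 3*sin(z))*(-18*sin(z)*cos(z) + 8*cos(z))/(9*sin(z)^2 - 8*sin(z))^2 - 3*cos(z)/(9*sin(z)^2 - 8*sin(z))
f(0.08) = -4.74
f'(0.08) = 58.47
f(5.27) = 0.42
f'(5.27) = 0.27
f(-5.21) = -4.53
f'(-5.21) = -192.31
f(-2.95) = 1.93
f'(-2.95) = -10.12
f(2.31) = -0.79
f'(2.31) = 0.79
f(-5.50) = -0.76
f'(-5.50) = -0.34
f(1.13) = 2.27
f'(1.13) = -73.58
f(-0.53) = 0.71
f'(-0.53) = 1.25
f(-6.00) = -1.41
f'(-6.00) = 4.50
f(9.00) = -1.00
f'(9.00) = -1.84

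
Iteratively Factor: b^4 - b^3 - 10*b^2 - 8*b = (b - 4)*(b^3 + 3*b^2 + 2*b) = (b - 4)*(b + 1)*(b^2 + 2*b) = (b - 4)*(b + 1)*(b + 2)*(b)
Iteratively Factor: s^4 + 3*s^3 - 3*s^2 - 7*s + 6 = (s - 1)*(s^3 + 4*s^2 + s - 6) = (s - 1)*(s + 3)*(s^2 + s - 2) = (s - 1)^2*(s + 3)*(s + 2)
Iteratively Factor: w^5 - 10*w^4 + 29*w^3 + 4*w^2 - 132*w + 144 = (w + 2)*(w^4 - 12*w^3 + 53*w^2 - 102*w + 72) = (w - 2)*(w + 2)*(w^3 - 10*w^2 + 33*w - 36) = (w - 3)*(w - 2)*(w + 2)*(w^2 - 7*w + 12) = (w - 4)*(w - 3)*(w - 2)*(w + 2)*(w - 3)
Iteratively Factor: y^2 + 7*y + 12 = (y + 4)*(y + 3)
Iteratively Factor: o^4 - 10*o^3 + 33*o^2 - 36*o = (o - 3)*(o^3 - 7*o^2 + 12*o) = (o - 4)*(o - 3)*(o^2 - 3*o) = (o - 4)*(o - 3)^2*(o)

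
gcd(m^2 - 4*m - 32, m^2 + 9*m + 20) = m + 4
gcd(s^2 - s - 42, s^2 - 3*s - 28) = s - 7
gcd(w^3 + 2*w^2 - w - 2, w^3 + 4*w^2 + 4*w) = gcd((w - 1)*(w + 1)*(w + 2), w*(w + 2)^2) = w + 2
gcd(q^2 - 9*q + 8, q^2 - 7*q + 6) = q - 1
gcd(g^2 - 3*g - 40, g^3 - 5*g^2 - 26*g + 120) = g + 5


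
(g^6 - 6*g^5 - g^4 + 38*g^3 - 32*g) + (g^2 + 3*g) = g^6 - 6*g^5 - g^4 + 38*g^3 + g^2 - 29*g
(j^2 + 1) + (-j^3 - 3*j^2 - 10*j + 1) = -j^3 - 2*j^2 - 10*j + 2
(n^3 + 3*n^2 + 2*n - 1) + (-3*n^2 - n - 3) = n^3 + n - 4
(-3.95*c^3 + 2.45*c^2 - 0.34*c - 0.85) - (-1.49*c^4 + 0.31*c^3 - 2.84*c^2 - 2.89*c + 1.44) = 1.49*c^4 - 4.26*c^3 + 5.29*c^2 + 2.55*c - 2.29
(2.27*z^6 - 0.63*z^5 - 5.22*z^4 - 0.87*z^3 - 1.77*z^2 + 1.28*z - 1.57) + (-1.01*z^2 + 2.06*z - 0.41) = 2.27*z^6 - 0.63*z^5 - 5.22*z^4 - 0.87*z^3 - 2.78*z^2 + 3.34*z - 1.98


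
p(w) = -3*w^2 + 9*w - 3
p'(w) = 9 - 6*w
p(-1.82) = -29.32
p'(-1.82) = 19.92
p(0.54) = 0.99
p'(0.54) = 5.76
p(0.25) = -0.94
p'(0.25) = 7.50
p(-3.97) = -86.01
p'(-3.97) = 32.82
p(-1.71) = -27.16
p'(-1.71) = 19.26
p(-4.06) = -88.99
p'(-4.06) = 33.36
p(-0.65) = -10.12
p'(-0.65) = 12.90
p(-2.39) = -41.65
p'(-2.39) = 23.34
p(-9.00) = -327.00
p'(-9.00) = 63.00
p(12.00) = -327.00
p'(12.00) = -63.00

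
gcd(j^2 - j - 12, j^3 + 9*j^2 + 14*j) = 1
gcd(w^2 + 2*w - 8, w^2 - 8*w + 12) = w - 2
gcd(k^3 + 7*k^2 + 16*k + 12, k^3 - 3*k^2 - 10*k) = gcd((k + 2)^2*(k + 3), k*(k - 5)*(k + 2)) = k + 2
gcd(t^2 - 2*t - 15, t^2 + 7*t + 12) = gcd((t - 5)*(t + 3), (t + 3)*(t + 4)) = t + 3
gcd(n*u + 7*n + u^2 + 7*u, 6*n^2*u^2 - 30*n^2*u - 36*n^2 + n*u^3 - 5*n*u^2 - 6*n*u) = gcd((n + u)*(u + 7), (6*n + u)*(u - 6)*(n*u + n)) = 1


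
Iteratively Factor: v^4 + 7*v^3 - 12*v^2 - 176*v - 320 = (v + 4)*(v^3 + 3*v^2 - 24*v - 80) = (v + 4)^2*(v^2 - v - 20) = (v + 4)^3*(v - 5)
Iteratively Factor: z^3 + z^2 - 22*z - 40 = (z + 2)*(z^2 - z - 20) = (z - 5)*(z + 2)*(z + 4)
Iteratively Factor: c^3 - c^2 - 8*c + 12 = (c - 2)*(c^2 + c - 6) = (c - 2)*(c + 3)*(c - 2)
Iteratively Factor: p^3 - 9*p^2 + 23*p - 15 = (p - 3)*(p^2 - 6*p + 5) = (p - 3)*(p - 1)*(p - 5)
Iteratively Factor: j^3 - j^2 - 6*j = (j + 2)*(j^2 - 3*j) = (j - 3)*(j + 2)*(j)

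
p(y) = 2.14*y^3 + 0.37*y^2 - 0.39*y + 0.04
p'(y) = 6.42*y^2 + 0.74*y - 0.39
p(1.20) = 3.80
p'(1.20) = 9.74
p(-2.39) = -26.13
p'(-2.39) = 34.51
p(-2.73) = -39.68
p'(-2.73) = 45.44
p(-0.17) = 0.11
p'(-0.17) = -0.33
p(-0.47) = 0.08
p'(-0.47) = 0.68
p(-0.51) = 0.05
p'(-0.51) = 0.90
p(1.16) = 3.43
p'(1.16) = 9.11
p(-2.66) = -36.58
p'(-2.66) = 43.07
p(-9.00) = -1526.54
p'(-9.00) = 512.97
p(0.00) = 0.04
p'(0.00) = -0.39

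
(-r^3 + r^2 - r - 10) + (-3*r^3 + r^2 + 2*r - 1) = -4*r^3 + 2*r^2 + r - 11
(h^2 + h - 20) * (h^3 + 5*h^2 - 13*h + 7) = h^5 + 6*h^4 - 28*h^3 - 106*h^2 + 267*h - 140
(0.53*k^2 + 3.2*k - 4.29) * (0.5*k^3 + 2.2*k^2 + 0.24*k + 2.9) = 0.265*k^5 + 2.766*k^4 + 5.0222*k^3 - 7.133*k^2 + 8.2504*k - 12.441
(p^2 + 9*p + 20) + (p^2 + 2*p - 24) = 2*p^2 + 11*p - 4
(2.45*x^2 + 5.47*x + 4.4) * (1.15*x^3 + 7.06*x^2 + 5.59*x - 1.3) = 2.8175*x^5 + 23.5875*x^4 + 57.3737*x^3 + 58.4563*x^2 + 17.485*x - 5.72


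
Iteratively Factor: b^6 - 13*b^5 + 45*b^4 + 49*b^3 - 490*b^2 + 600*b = (b + 3)*(b^5 - 16*b^4 + 93*b^3 - 230*b^2 + 200*b) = b*(b + 3)*(b^4 - 16*b^3 + 93*b^2 - 230*b + 200) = b*(b - 2)*(b + 3)*(b^3 - 14*b^2 + 65*b - 100) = b*(b - 5)*(b - 2)*(b + 3)*(b^2 - 9*b + 20) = b*(b - 5)^2*(b - 2)*(b + 3)*(b - 4)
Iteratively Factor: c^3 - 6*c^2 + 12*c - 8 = (c - 2)*(c^2 - 4*c + 4) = (c - 2)^2*(c - 2)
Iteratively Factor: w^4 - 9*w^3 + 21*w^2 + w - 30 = (w + 1)*(w^3 - 10*w^2 + 31*w - 30) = (w - 3)*(w + 1)*(w^2 - 7*w + 10) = (w - 3)*(w - 2)*(w + 1)*(w - 5)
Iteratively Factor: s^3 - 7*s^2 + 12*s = (s)*(s^2 - 7*s + 12) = s*(s - 3)*(s - 4)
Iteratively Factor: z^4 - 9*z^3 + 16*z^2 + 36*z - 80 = (z - 2)*(z^3 - 7*z^2 + 2*z + 40) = (z - 2)*(z + 2)*(z^2 - 9*z + 20) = (z - 4)*(z - 2)*(z + 2)*(z - 5)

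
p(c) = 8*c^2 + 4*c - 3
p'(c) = 16*c + 4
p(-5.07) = 182.36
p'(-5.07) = -77.12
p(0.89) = 6.90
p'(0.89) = 18.24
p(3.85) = 130.98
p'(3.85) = 65.60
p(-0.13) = -3.38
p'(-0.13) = 1.92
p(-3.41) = 76.38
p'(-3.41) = -50.56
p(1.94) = 34.87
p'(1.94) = 35.04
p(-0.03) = -3.11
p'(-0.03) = 3.52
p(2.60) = 61.48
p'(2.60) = 45.60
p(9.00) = 681.00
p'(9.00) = 148.00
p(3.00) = 81.00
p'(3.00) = 52.00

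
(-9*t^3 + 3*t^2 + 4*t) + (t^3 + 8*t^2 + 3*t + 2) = -8*t^3 + 11*t^2 + 7*t + 2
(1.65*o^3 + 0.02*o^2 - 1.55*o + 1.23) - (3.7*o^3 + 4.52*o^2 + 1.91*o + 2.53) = -2.05*o^3 - 4.5*o^2 - 3.46*o - 1.3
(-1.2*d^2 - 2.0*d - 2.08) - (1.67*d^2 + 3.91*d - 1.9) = -2.87*d^2 - 5.91*d - 0.18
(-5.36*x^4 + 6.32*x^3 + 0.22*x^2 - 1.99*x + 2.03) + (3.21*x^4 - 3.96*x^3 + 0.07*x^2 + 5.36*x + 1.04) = -2.15*x^4 + 2.36*x^3 + 0.29*x^2 + 3.37*x + 3.07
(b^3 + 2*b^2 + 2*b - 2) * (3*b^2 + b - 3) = 3*b^5 + 7*b^4 + 5*b^3 - 10*b^2 - 8*b + 6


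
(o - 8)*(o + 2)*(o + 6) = o^3 - 52*o - 96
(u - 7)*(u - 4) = u^2 - 11*u + 28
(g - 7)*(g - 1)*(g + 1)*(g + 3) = g^4 - 4*g^3 - 22*g^2 + 4*g + 21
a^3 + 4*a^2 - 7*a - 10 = (a - 2)*(a + 1)*(a + 5)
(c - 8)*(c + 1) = c^2 - 7*c - 8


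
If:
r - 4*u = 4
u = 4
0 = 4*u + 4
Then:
No Solution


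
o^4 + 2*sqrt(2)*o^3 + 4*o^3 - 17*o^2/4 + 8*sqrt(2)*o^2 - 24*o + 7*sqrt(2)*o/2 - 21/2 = (o + 1/2)*(o + 7/2)*(o - sqrt(2))*(o + 3*sqrt(2))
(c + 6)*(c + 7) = c^2 + 13*c + 42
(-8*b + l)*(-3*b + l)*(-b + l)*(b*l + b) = -24*b^4*l - 24*b^4 + 35*b^3*l^2 + 35*b^3*l - 12*b^2*l^3 - 12*b^2*l^2 + b*l^4 + b*l^3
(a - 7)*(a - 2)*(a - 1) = a^3 - 10*a^2 + 23*a - 14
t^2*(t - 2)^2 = t^4 - 4*t^3 + 4*t^2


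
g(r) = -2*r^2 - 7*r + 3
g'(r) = -4*r - 7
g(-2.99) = 6.05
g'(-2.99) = 4.96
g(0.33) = 0.47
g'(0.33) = -8.32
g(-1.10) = 8.28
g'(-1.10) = -2.60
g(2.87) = -33.56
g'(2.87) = -18.48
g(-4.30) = -3.88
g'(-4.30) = 10.20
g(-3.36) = 3.94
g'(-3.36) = 6.44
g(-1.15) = 8.40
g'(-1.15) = -2.40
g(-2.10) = 8.88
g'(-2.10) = 1.40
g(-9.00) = -96.00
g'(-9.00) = 29.00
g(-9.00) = -96.00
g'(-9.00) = 29.00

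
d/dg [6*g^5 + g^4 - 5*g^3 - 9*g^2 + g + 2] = 30*g^4 + 4*g^3 - 15*g^2 - 18*g + 1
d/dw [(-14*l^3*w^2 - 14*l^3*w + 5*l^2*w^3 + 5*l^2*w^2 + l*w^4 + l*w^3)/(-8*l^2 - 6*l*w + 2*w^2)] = l*(112*l^4*w + 56*l^4 - 18*l^3*w^2 - 40*l^3*w - 46*l^2*w^3 - 13*l^2*w^2 - 4*l*w^4 - 6*l*w^3 + 2*w^5 + w^4)/(2*(16*l^4 + 24*l^3*w + l^2*w^2 - 6*l*w^3 + w^4))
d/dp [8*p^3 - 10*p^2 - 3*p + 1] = 24*p^2 - 20*p - 3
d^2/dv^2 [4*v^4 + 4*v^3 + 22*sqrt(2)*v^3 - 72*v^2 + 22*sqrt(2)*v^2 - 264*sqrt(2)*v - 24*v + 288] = 48*v^2 + 24*v + 132*sqrt(2)*v - 144 + 44*sqrt(2)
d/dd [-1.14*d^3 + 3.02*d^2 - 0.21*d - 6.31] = -3.42*d^2 + 6.04*d - 0.21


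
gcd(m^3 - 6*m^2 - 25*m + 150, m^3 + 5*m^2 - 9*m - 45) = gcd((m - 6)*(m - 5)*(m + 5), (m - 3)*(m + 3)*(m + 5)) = m + 5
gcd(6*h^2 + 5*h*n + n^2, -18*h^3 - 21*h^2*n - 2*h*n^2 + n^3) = 3*h + n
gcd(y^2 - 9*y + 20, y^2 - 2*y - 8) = y - 4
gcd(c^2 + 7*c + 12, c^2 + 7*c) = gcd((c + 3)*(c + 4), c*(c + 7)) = 1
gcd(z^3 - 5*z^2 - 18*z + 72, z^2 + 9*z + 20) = z + 4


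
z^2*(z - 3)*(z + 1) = z^4 - 2*z^3 - 3*z^2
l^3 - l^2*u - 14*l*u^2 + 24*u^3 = (l - 3*u)*(l - 2*u)*(l + 4*u)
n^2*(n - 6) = n^3 - 6*n^2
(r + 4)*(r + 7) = r^2 + 11*r + 28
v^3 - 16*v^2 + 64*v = v*(v - 8)^2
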